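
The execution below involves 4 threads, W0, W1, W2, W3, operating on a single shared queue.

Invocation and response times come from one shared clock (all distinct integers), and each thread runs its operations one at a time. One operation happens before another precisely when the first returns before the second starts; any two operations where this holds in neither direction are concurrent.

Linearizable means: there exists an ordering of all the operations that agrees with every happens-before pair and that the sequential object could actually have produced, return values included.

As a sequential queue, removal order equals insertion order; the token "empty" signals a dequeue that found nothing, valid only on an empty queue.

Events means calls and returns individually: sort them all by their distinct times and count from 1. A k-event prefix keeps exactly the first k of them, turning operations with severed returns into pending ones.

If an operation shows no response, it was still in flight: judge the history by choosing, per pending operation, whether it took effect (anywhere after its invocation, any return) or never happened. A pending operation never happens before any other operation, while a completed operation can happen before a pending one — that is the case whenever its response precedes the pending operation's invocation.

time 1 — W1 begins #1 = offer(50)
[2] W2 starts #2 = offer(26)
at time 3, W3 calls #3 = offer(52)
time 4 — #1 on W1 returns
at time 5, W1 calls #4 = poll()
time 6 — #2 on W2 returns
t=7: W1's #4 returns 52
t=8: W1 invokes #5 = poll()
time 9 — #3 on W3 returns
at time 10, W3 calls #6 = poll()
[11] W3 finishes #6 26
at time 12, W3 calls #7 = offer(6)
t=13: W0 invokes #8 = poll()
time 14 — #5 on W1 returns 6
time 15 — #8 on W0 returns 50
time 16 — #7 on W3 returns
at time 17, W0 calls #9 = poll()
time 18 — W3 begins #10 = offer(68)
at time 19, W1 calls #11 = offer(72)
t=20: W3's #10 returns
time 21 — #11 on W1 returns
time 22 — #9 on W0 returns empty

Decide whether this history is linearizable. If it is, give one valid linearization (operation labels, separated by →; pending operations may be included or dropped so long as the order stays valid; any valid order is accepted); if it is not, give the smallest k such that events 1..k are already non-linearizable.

step 1: #3 offer(52) — queue <52>
step 2: #2 offer(26) — queue <52,26>
step 3: #1 offer(50) — queue <52,26,50>
step 4: #4 poll() → 52 — queue <26,50>
step 5: #6 poll() → 26 — queue <50>
step 6: #7 offer(6) — queue <50,6>
step 7: #8 poll() → 50 — queue <6>
step 8: #5 poll() → 6 — queue <>
step 9: #9 poll() → empty — queue <>
step 10: #10 offer(68) — queue <68>
step 11: #11 offer(72) — queue <68,72>

linearizable — witness: #3 → #2 → #1 → #4 → #6 → #7 → #8 → #5 → #9 → #10 → #11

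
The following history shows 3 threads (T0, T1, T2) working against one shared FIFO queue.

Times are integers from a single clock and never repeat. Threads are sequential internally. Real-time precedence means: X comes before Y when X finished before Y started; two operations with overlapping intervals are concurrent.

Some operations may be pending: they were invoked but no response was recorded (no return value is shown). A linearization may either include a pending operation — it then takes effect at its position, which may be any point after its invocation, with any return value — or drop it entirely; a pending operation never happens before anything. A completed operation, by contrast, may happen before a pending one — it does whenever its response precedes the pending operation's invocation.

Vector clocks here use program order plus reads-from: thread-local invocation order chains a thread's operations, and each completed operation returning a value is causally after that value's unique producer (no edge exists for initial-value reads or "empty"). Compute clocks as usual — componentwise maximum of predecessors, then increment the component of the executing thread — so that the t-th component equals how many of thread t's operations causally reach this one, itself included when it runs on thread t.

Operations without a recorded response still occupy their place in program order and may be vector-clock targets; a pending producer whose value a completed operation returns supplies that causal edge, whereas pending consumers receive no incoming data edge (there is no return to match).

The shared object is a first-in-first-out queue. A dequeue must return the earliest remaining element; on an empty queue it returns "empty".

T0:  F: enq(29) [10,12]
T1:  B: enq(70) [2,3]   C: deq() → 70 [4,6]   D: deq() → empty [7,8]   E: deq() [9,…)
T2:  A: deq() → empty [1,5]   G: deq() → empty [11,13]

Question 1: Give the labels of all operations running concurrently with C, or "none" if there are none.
A

overlap test against C [4,6]: concurrent iff the interval meets 4..6
A [1,5]: concurrent
B [2,3]: before
D [7,8]: after
E [9,…): after
F [10,12]: after
G [11,13]: after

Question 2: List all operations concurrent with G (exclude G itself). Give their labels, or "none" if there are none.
E, F

G runs from 11 to 13; window-overlapping ops are concurrent
A [1,5]: before
B [2,3]: before
C [4,6]: before
D [7,8]: before
E [9,…): concurrent
F [10,12]: concurrent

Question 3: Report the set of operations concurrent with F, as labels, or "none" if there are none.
E, G

concurrent with F ([10,12]): every op whose interval crosses 10..12
A [1,5]: before
B [2,3]: before
C [4,6]: before
D [7,8]: before
E [9,…): concurrent
G [11,13]: concurrent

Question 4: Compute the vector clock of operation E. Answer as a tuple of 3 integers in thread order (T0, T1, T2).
(0, 4, 0)

root op A, invoked 1: fresh clock plus T2's own tick → (0, 0, 1)
root op B, invoked 2: fresh clock plus T1's own tick → (0, 1, 0)
root op F, invoked 10: fresh clock plus T0's own tick → (1, 0, 0)
G (invocation 11): componentwise max over VC(A)=(0, 0, 1), +1 at T2, giving (0, 0, 2)
C (invocation 4): componentwise max over VC(B)=(0, 1, 0), +1 at T1, giving (0, 2, 0)
D (invocation 7): componentwise max over VC(C)=(0, 2, 0), +1 at T1, giving (0, 3, 0)
E (invocation 9): componentwise max over VC(D)=(0, 3, 0), +1 at T1, giving (0, 4, 0)
target: VC(E) = (0, 4, 0)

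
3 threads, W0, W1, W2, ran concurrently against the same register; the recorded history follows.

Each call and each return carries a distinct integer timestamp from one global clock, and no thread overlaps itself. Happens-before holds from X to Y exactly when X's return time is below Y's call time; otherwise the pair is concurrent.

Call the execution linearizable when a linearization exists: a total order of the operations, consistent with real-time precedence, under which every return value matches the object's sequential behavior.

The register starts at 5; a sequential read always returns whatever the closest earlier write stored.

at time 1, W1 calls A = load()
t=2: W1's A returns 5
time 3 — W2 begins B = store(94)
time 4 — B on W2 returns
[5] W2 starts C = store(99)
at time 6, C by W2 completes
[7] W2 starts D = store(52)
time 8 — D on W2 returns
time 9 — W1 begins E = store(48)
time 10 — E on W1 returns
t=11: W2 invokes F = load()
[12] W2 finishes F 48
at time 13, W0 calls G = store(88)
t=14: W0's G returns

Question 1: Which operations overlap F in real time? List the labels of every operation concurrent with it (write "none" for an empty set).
F spans [11,12]; an op avoiding the whole window 11..12 is ordered, any other is concurrent
A [1,2]: before
B [3,4]: before
C [5,6]: before
D [7,8]: before
E [9,10]: before
G [13,14]: after

none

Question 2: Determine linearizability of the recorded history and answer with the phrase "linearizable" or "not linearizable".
one valid linearization: A, B, C, D, E, F, G
after step 1 (A load() → 5): value 5
after step 2 (B store(94)): value 94
after step 3 (C store(99)): value 99
after step 4 (D store(52)): value 52
after step 5 (E store(48)): value 48
after step 6 (F load() → 48): value 48
after step 7 (G store(88)): value 88

linearizable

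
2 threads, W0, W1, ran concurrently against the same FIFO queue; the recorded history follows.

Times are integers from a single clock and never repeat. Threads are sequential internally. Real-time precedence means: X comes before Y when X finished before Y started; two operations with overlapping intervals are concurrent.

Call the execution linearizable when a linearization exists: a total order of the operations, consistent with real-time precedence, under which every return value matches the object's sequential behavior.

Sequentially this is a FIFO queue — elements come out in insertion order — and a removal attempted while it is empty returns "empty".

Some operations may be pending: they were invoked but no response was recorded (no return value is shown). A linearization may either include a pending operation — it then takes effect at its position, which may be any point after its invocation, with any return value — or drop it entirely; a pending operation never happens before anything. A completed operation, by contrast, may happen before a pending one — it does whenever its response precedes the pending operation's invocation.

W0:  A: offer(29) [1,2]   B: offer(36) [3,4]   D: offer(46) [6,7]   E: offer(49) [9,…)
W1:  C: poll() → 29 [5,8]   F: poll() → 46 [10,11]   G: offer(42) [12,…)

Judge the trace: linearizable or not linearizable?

not linearizable

already the first 11 events (up to F's response at time 11) admit no linearization; the first 10 still do
no legal order exists: 2 real-time-consistent candidates over 5 completed FIFO queue operations, all rejected
no escape via the 1 pending operation (E): every completion choice fails
for example A, B, C, D, F (pending dropped) fails at step 5: F poll() → 46 is not legal there
for example A, B, D, C, F (pending dropped) fails at step 5: F poll() → 46 is not legal there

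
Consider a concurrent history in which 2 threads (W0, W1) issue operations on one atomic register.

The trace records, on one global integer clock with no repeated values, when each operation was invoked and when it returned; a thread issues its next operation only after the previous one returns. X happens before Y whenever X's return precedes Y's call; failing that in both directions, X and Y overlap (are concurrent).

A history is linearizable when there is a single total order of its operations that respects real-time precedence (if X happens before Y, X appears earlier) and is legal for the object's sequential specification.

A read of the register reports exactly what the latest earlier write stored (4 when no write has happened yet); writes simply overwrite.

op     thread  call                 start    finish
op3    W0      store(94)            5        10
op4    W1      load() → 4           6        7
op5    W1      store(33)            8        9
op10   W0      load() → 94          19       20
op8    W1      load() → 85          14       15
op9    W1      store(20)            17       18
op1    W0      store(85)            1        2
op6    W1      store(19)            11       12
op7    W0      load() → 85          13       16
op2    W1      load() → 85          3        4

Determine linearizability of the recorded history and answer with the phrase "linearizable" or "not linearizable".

the violation lands at event 7, op4's response at time 7: events 1..6 linearize, events 1..7 do not
exactly one order of the 3 completed ops respects real time; the atomic register replay fails
no escape via the 1 pending operation (op3): every completion choice fails
take op1, op2, op4 (pending dropped): step 3 already fails, because op4 load() → 4 cannot occur there

not linearizable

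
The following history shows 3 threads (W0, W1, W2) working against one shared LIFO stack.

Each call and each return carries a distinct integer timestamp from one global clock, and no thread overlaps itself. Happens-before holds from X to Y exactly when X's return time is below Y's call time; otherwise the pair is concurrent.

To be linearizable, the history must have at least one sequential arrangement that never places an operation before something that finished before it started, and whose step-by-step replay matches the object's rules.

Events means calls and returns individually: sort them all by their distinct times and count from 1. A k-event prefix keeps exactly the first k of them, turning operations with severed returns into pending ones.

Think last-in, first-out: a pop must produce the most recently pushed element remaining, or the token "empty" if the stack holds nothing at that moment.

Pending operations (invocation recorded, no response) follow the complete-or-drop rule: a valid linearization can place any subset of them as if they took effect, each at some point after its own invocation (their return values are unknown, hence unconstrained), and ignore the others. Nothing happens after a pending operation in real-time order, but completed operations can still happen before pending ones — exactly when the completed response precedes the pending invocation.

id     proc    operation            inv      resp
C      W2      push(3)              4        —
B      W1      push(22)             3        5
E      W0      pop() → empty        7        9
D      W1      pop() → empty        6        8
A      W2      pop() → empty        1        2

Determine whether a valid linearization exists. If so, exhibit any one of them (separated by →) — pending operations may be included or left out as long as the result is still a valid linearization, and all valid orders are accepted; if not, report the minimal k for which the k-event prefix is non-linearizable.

not linearizable — minimal violating prefix: 9 events

cut after 8 events: linearizable; cut after 9 events (E responds, time 9): not linearizable
every one of the 2 real-time-consistent orders over 4 completed LIFO stack ops fails the sequential spec
no completion choice of the 1 pending operation (C) rescues it — every subset was tried
for example A, B, D, E (pending dropped) fails at step 3: D pop() → empty is not legal there
for example A, B, E, D (pending dropped) fails at step 3: E pop() → empty is not legal there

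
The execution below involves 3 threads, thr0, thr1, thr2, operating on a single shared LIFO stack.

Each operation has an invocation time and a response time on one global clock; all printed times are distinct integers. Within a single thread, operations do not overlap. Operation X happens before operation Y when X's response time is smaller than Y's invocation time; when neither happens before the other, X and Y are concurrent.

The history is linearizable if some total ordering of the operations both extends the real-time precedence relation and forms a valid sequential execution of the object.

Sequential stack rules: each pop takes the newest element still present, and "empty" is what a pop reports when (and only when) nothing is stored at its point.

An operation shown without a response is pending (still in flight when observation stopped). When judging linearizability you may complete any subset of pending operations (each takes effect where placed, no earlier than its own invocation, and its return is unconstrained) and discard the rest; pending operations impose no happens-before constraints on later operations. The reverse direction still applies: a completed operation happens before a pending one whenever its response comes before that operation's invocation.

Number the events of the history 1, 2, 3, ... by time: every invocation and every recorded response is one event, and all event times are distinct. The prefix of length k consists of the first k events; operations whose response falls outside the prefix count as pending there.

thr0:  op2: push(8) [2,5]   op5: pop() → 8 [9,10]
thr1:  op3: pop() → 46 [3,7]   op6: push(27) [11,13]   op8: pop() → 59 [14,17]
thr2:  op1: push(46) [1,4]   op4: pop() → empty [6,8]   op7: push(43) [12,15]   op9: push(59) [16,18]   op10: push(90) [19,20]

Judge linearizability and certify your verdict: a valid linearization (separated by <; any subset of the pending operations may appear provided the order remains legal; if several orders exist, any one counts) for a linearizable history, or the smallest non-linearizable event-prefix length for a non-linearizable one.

events 1..7 are fine; event 8 — the response of op4 at time 8 — makes the prefix non-linearizable
the 4 completed operations admit 8 real-time orders; each fails the LIFO stack replay
for example op1, op2, op3, op4 fails at step 3: op3 pop() → 46 is not legal there
for example op1, op2, op4, op3 fails at step 3: op4 pop() → empty is not legal there

not linearizable — minimal violating prefix: 8 events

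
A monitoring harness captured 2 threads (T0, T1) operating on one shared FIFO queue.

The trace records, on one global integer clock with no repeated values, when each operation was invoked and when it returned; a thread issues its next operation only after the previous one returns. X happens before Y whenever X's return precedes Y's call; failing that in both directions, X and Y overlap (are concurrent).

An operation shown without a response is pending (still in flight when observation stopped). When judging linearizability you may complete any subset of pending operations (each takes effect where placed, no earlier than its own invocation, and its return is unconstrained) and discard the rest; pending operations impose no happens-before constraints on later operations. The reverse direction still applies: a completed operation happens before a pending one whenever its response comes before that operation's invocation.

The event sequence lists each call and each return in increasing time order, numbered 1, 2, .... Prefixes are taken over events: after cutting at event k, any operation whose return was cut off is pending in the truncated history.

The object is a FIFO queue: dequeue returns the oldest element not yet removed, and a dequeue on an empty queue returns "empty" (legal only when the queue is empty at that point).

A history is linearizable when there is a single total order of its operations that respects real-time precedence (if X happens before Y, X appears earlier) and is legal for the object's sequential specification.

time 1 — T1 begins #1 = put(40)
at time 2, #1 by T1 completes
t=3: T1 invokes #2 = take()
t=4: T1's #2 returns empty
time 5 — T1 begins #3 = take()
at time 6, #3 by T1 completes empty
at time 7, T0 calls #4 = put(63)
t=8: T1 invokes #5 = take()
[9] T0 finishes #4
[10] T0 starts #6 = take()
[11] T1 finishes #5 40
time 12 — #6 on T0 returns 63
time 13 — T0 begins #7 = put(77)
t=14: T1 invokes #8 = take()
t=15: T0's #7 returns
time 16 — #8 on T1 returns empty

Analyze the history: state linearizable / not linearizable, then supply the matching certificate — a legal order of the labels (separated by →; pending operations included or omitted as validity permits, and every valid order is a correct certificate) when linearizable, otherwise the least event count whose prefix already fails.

the violation lands at event 4, #2's response at time 4: events 1..3 linearize, events 1..4 do not
exhaustive check: the 2 completed FIFO queue ops admit one real-time order; illegal
e.g. #1, #2: illegal at step 2, since #2 take() → empty cannot apply there

not linearizable — minimal violating prefix: 4 events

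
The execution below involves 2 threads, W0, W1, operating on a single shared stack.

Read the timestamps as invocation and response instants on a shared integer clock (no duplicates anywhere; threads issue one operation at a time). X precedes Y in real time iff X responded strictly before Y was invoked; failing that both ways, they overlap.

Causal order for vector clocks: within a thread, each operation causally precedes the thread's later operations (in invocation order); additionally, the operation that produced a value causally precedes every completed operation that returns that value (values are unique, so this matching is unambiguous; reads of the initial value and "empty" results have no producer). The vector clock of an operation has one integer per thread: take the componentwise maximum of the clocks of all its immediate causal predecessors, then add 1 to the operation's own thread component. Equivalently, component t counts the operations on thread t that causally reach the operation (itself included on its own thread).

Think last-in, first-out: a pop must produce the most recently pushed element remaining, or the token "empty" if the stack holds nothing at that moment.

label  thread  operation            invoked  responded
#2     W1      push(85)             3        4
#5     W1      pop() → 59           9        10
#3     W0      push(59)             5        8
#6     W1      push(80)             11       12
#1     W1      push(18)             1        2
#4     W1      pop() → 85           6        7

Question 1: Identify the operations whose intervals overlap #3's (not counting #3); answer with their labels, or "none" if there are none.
overlap test against #3 [5,8]: concurrent iff the interval meets 5..8
#1 [1,2]: before
#2 [3,4]: before
#4 [6,7]: concurrent
#5 [9,10]: after
#6 [11,12]: after

#4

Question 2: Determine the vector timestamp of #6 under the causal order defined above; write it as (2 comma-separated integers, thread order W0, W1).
VC(#1, invoked at 1): no causal predecessors; +1 on W1 → (0, 1)
VC(#3, invoked at 5): no causal predecessors; +1 on W0 → (1, 0)
invoked at 3, #2 merges VC(#1)=(0, 1) and bumps W1's slot → (0, 2)
invoked at 6, #4 merges VC(#2)=(0, 2) and bumps W1's slot → (0, 3)
invoked at 9, #5 merges VC(#3)=(1, 0), VC(#4)=(0, 3) and bumps W1's slot → (1, 4)
invoked at 11, #6 merges VC(#5)=(1, 4) and bumps W1's slot → (1, 5)
target: VC(#6) = (1, 5)

(1, 5)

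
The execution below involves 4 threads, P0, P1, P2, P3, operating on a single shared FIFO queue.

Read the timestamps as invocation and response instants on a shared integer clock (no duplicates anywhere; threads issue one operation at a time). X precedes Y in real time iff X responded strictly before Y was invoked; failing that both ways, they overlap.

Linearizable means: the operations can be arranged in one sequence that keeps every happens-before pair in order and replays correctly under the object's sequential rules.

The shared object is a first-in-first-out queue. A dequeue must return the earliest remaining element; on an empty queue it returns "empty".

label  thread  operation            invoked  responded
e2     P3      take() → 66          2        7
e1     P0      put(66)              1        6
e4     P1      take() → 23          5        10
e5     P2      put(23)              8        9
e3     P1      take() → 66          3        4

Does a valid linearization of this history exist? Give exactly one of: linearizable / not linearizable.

events 1..6 are fine; event 7 — the response of e2 at time 7 — makes the prefix non-linearizable
all 6 real-time-respecting orders fail — 3 completed FIFO queue operations, no legal replay
no escape via the 1 pending operation (e4): every completion choice fails
sample order e1, e2, e3 (pending dropped) stalls at step 3 — e3 take() → 66 has no legal effect
sample order e1, e3, e2 (pending dropped) stalls at step 3 — e2 take() → 66 has no legal effect

not linearizable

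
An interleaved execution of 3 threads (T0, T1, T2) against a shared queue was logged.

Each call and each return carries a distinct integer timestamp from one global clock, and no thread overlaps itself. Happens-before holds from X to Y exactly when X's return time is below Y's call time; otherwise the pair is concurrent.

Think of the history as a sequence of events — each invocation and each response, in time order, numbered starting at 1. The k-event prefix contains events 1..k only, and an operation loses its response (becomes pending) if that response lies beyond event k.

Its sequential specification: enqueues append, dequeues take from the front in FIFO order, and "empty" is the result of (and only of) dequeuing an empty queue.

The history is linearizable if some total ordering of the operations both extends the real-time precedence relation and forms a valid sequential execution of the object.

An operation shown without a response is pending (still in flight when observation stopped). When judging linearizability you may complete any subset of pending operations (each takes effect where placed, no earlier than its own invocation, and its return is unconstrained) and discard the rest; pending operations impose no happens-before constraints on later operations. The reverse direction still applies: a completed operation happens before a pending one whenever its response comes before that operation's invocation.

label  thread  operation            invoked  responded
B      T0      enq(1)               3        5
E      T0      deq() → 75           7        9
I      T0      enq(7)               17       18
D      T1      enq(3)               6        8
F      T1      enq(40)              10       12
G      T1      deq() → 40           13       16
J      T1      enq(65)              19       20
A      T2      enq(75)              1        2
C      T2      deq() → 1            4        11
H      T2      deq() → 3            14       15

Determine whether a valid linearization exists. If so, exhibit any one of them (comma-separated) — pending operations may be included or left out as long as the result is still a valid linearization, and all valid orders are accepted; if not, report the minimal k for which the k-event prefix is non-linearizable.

linearizable — witness: A, B, D, E, C, F, H, G, I, J

after step 1 (A enq(75)): queue <75>
after step 2 (B enq(1)): queue <75,1>
after step 3 (D enq(3)): queue <75,1,3>
after step 4 (E deq() → 75): queue <1,3>
after step 5 (C deq() → 1): queue <3>
after step 6 (F enq(40)): queue <3,40>
after step 7 (H deq() → 3): queue <40>
after step 8 (G deq() → 40): queue <>
after step 9 (I enq(7)): queue <7>
after step 10 (J enq(65)): queue <7,65>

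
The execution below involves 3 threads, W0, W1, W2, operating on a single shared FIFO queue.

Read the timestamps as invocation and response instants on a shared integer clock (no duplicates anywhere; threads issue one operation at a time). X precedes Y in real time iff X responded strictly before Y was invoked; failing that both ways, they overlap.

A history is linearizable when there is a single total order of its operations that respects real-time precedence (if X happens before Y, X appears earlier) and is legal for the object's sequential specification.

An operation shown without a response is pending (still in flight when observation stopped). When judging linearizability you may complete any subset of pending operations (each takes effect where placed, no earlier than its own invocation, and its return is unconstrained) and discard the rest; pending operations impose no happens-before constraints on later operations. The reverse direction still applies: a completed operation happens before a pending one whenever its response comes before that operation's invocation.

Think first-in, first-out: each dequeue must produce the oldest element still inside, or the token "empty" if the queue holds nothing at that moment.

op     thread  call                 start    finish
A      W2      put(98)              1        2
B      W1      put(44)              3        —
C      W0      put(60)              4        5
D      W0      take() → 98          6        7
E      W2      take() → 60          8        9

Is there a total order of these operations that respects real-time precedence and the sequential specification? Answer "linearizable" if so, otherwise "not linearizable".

linearizable

witness order: A, C, B, D, E
1. A put(98), leaving queue <98>
2. C put(60), leaving queue <98,60>
3. B put(44) (pending, included), leaving queue <98,60,44>
4. D take() → 98, leaving queue <60,44>
5. E take() → 60, leaving queue <44>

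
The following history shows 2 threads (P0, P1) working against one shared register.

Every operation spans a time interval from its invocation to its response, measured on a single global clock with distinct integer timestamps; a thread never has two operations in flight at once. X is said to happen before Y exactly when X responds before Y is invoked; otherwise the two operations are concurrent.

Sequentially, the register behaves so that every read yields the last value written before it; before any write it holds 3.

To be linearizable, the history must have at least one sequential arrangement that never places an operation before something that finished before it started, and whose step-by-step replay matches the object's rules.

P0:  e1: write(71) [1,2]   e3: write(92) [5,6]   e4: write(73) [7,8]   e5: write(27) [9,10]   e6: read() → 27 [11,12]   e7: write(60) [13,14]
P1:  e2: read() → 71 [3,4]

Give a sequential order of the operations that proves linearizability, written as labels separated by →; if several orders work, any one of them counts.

step 1: e1 write(71) — value 71
step 2: e2 read() → 71 — value 71
step 3: e3 write(92) — value 92
step 4: e4 write(73) — value 73
step 5: e5 write(27) — value 27
step 6: e6 read() → 27 — value 27
step 7: e7 write(60) — value 60

e1 → e2 → e3 → e4 → e5 → e6 → e7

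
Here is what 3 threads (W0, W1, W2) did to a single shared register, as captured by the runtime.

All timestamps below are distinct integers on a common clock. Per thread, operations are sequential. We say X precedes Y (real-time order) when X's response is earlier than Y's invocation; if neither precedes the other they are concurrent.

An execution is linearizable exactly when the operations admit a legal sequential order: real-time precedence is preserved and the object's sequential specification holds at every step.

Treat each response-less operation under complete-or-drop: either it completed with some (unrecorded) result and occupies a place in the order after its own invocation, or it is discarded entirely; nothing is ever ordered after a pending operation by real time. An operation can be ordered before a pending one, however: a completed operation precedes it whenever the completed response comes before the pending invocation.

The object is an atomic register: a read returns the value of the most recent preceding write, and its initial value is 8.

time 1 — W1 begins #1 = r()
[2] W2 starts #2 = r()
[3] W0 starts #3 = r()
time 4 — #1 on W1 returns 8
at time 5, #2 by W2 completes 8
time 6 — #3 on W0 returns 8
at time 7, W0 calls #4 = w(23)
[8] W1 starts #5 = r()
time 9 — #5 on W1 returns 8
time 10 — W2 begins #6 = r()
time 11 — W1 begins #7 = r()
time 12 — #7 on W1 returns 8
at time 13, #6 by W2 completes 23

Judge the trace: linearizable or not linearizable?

a witness: #1, #2, #3, #5, #7, #4, #6
after step 1 (#1 r() → 8): value 8
after step 2 (#2 r() → 8): value 8
after step 3 (#3 r() → 8): value 8
after step 4 (#5 r() → 8): value 8
after step 5 (#7 r() → 8): value 8
after step 6 (#4 w(23) (pending, included)): value 23
after step 7 (#6 r() → 23): value 23

linearizable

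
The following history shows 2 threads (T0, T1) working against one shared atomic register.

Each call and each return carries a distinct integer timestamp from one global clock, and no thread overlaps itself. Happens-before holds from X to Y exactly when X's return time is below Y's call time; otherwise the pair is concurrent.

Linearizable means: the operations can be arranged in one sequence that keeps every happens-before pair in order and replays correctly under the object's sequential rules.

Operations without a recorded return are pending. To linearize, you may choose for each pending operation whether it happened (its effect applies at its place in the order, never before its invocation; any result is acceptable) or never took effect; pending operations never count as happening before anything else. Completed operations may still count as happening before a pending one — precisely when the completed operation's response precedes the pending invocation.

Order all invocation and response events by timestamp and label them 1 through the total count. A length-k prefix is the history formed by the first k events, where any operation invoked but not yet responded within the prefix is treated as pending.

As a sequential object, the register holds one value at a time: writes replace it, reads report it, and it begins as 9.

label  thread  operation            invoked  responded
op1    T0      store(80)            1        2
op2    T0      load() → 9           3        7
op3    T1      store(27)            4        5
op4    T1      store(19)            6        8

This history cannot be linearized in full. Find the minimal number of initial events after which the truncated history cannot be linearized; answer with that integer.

7

events 1..6 are linearizable; a witness order is op1, op2, op3:
1. op1 store(80), leaving value 80
2. op2 load() (pending, included), leaving value 80
3. op3 store(27), leaving value 27
event 7 — op2's response, time 7 — after it, nothing linearizes
no escape via the 1 pending operation (op4): every completion choice fails
for example op1, op2, op3 (pending dropped) fails at step 2: op2 load() → 9 is not legal there
for example op1, op3, op2 (pending dropped) fails at step 3: op2 load() → 9 is not legal there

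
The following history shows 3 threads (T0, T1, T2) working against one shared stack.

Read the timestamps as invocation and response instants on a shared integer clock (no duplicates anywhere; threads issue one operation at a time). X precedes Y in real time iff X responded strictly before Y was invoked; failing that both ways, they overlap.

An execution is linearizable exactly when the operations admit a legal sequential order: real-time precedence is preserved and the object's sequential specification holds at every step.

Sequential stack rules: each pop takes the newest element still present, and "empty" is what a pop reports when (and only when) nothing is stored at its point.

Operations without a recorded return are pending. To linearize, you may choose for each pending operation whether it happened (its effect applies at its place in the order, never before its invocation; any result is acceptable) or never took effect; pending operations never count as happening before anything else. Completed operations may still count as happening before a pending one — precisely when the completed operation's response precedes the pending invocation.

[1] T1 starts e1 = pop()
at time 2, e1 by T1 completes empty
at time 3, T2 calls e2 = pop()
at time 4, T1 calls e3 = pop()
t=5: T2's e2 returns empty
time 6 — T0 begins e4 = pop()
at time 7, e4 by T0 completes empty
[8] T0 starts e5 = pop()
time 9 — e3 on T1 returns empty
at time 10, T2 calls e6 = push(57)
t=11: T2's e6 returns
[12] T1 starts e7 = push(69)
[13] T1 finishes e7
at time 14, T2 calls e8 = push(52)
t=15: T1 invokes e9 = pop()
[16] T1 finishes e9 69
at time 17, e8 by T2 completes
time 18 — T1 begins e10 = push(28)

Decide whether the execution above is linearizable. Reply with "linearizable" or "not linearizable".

one valid linearization: e1, e2, e3, e4, e5, e6, e7, e9, e8
after step 1 (e1 pop() → empty): stack <>
after step 2 (e2 pop() → empty): stack <>
after step 3 (e3 pop() → empty): stack <>
after step 4 (e4 pop() → empty): stack <>
after step 5 (e5 pop() (pending, included)): stack <>
after step 6 (e6 push(57)): stack <57>
after step 7 (e7 push(69)): stack <57,69>
after step 8 (e9 pop() → 69): stack <57>
after step 9 (e8 push(52)): stack <57,52>

linearizable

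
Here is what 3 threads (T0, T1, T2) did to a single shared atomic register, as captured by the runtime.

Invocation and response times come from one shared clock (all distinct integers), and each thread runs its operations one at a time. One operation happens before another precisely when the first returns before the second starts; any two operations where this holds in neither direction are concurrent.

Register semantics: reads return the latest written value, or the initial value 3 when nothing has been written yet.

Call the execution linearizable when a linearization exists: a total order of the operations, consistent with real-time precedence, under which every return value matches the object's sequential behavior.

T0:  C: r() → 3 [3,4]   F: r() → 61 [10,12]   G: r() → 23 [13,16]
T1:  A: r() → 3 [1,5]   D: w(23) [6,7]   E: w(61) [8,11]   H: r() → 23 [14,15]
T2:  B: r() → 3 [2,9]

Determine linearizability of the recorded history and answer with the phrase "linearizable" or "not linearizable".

not linearizable

cut after 14 events: linearizable; cut after 15 events (H responds, time 15): not linearizable
18 orders of the 7 completed atomic register ops respect real time; none is legal
every completion of the 1 pending operation (G) was checked; none linearizes
sample order A, B, C, D, E, F, H (pending dropped) stalls at step 7 — H r() → 23 has no legal effect
sample order A, B, C, D, F, E, H (pending dropped) stalls at step 5 — F r() → 61 has no legal effect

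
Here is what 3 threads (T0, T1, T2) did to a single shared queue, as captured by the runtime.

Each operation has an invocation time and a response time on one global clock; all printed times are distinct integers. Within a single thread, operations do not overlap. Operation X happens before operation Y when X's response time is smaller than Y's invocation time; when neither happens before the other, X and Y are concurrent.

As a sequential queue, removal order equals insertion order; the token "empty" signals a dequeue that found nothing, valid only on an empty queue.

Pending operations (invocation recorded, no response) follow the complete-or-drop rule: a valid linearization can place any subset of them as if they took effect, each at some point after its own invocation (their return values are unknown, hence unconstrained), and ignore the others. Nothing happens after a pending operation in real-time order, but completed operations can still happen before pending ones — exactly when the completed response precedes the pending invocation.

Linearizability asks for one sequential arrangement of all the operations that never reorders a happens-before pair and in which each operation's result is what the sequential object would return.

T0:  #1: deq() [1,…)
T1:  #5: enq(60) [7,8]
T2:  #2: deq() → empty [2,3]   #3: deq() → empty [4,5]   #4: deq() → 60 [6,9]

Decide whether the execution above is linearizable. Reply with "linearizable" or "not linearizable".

one valid linearization: #1, #2, #3, #5, #4
1. #1 deq() (pending, included), leaving queue <>
2. #2 deq() → empty, leaving queue <>
3. #3 deq() → empty, leaving queue <>
4. #5 enq(60), leaving queue <60>
5. #4 deq() → 60, leaving queue <>

linearizable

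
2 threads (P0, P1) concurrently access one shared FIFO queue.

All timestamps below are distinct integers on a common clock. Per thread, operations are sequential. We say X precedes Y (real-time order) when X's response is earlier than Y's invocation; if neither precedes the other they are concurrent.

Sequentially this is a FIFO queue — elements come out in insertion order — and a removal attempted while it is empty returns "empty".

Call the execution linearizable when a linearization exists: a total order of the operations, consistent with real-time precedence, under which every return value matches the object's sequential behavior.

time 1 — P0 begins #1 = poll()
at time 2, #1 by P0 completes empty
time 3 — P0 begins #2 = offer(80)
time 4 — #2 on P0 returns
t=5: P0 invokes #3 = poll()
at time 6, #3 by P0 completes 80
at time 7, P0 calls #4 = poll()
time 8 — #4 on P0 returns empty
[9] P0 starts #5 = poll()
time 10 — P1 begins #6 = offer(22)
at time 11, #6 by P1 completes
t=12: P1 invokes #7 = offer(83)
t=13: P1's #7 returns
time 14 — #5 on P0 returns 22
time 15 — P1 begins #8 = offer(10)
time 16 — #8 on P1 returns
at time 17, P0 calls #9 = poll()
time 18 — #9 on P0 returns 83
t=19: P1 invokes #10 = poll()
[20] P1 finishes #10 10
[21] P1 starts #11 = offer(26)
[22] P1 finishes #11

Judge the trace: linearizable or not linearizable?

a witness: #1, #2, #3, #4, #6, #5, #7, #8, #9, #10, #11
after step 1 (#1 poll() → empty): queue <>
after step 2 (#2 offer(80)): queue <80>
after step 3 (#3 poll() → 80): queue <>
after step 4 (#4 poll() → empty): queue <>
after step 5 (#6 offer(22)): queue <22>
after step 6 (#5 poll() → 22): queue <>
after step 7 (#7 offer(83)): queue <83>
after step 8 (#8 offer(10)): queue <83,10>
after step 9 (#9 poll() → 83): queue <10>
after step 10 (#10 poll() → 10): queue <>
after step 11 (#11 offer(26)): queue <26>

linearizable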